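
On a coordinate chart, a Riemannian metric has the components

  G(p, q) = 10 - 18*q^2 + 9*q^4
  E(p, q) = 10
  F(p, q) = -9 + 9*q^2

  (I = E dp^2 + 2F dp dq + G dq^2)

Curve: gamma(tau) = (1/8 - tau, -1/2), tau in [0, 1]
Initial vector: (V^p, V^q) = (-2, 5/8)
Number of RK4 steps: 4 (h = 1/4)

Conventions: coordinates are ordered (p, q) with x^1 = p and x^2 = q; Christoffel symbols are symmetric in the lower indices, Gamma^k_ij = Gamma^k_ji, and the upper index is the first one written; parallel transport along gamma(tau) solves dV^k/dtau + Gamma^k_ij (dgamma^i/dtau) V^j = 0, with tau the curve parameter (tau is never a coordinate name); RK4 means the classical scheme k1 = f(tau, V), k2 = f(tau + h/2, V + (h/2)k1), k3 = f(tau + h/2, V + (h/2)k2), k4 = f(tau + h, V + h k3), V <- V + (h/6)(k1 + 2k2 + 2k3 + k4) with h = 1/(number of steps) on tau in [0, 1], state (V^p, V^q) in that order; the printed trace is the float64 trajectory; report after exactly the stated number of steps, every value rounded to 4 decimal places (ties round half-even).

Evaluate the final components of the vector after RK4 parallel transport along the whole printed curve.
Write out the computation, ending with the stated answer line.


gamma'(tau) = (-1, 0); f(tau, V)^k = -Gamma^k_ij(gamma(tau)) gamma'^i(tau) V^j; h = 1/4; intermediate values shown to 6 dp
curve data and Christoffel symbols at the stage parameters:
  tau = 0.000000: gamma = (0.125000, -0.500000), gamma' = (-1.000000, 0.000000); Gamma_ppp = 0.000000, Gamma_ppq = 0.000000, Gamma_pqq = -0.597510, Gamma_qpp = 0.000000, Gamma_qpq = 0.000000, Gamma_qqq = 0.448133
  tau = 0.125000: gamma = (0.000000, -0.500000), gamma' = (-1.000000, 0.000000); Gamma_ppp = 0.000000, Gamma_ppq = 0.000000, Gamma_pqq = -0.597510, Gamma_qpp = 0.000000, Gamma_qpq = 0.000000, Gamma_qqq = 0.448133
  tau = 0.250000: gamma = (-0.125000, -0.500000), gamma' = (-1.000000, 0.000000); Gamma_ppp = 0.000000, Gamma_ppq = 0.000000, Gamma_pqq = -0.597510, Gamma_qpp = 0.000000, Gamma_qpq = 0.000000, Gamma_qqq = 0.448133
  tau = 0.375000: gamma = (-0.250000, -0.500000), gamma' = (-1.000000, 0.000000); Gamma_ppp = 0.000000, Gamma_ppq = 0.000000, Gamma_pqq = -0.597510, Gamma_qpp = 0.000000, Gamma_qpq = 0.000000, Gamma_qqq = 0.448133
  tau = 0.500000: gamma = (-0.375000, -0.500000), gamma' = (-1.000000, 0.000000); Gamma_ppp = 0.000000, Gamma_ppq = 0.000000, Gamma_pqq = -0.597510, Gamma_qpp = 0.000000, Gamma_qpq = 0.000000, Gamma_qqq = 0.448133
  tau = 0.625000: gamma = (-0.500000, -0.500000), gamma' = (-1.000000, 0.000000); Gamma_ppp = 0.000000, Gamma_ppq = 0.000000, Gamma_pqq = -0.597510, Gamma_qpp = 0.000000, Gamma_qpq = 0.000000, Gamma_qqq = 0.448133
  tau = 0.750000: gamma = (-0.625000, -0.500000), gamma' = (-1.000000, 0.000000); Gamma_ppp = 0.000000, Gamma_ppq = 0.000000, Gamma_pqq = -0.597510, Gamma_qpp = 0.000000, Gamma_qpq = 0.000000, Gamma_qqq = 0.448133
  tau = 0.875000: gamma = (-0.750000, -0.500000), gamma' = (-1.000000, 0.000000); Gamma_ppp = 0.000000, Gamma_ppq = 0.000000, Gamma_pqq = -0.597510, Gamma_qpp = 0.000000, Gamma_qpq = 0.000000, Gamma_qqq = 0.448133
  tau = 1.000000: gamma = (-0.875000, -0.500000), gamma' = (-1.000000, 0.000000); Gamma_ppp = 0.000000, Gamma_ppq = 0.000000, Gamma_pqq = -0.597510, Gamma_qpp = 0.000000, Gamma_qpq = 0.000000, Gamma_qqq = 0.448133
step 0: V^p = -2.0000, V^q = 0.6250
step 1: k1 = (0.000000, 0.000000), k2 = (0.000000, 0.000000), k3 = (0.000000, 0.000000), k4 = (0.000000, 0.000000); V <- V + (h/6)(k1 + 2k2 + 2k3 + k4): V^p = -2.0000, V^q = 0.6250
step 2: k1 = (0.000000, 0.000000), k2 = (0.000000, 0.000000), k3 = (0.000000, 0.000000), k4 = (0.000000, 0.000000); V <- V + (h/6)(k1 + 2k2 + 2k3 + k4): V^p = -2.0000, V^q = 0.6250
step 3: k1 = (0.000000, 0.000000), k2 = (0.000000, 0.000000), k3 = (0.000000, 0.000000), k4 = (0.000000, 0.000000); V <- V + (h/6)(k1 + 2k2 + 2k3 + k4): V^p = -2.0000, V^q = 0.6250
step 4: k1 = (0.000000, 0.000000), k2 = (0.000000, 0.000000), k3 = (0.000000, 0.000000), k4 = (0.000000, 0.000000); V <- V + (h/6)(k1 + 2k2 + 2k3 + k4): V^p = -2.0000, V^q = 0.6250

Answer: V^p = -2.0000, V^q = 0.6250


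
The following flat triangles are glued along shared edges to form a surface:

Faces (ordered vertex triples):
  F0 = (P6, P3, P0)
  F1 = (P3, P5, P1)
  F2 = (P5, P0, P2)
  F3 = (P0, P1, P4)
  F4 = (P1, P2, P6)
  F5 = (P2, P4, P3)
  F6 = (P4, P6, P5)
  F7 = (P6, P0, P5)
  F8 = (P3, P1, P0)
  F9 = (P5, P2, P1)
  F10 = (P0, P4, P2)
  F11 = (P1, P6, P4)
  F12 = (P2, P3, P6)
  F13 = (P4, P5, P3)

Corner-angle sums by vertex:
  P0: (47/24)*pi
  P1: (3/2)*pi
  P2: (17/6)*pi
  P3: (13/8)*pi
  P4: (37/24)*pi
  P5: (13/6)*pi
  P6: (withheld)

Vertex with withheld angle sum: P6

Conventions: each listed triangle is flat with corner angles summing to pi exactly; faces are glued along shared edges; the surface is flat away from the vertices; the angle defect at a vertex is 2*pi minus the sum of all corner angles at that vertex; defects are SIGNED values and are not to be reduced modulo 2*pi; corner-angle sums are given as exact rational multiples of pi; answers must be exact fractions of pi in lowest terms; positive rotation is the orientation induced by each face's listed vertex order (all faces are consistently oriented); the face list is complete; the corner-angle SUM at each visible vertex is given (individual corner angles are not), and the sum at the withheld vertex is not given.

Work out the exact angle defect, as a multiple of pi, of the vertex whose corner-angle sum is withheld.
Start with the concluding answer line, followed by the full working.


Answer: defect(P6) = (-3/8)*pi

V = 7, E = 21, F = 14; chi = V - E + F = 0
Gauss-Bonnet: total defect = 2*pi*chi = 0; visible defects sum to (3/8)*pi


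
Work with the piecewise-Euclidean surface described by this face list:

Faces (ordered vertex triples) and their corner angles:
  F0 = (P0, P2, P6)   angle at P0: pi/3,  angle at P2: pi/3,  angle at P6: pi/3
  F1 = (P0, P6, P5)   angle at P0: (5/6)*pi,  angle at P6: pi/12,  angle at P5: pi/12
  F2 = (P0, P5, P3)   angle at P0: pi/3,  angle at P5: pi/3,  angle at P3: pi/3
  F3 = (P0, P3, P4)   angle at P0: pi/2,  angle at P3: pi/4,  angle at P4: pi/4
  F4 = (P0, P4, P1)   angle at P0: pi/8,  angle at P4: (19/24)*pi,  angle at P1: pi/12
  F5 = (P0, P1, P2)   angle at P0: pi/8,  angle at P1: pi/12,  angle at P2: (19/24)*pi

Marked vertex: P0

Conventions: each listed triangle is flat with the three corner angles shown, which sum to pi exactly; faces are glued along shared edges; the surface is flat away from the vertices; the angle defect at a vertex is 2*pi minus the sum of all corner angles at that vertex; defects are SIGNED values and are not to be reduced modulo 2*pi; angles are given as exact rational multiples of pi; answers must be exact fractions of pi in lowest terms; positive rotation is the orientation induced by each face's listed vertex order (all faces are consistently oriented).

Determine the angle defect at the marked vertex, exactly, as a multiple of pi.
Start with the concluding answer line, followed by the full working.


Answer: defect(P0) = -pi/4

Sum of corner angles at P0: (9/4)*pi
defect = 2*pi - (9/4)*pi


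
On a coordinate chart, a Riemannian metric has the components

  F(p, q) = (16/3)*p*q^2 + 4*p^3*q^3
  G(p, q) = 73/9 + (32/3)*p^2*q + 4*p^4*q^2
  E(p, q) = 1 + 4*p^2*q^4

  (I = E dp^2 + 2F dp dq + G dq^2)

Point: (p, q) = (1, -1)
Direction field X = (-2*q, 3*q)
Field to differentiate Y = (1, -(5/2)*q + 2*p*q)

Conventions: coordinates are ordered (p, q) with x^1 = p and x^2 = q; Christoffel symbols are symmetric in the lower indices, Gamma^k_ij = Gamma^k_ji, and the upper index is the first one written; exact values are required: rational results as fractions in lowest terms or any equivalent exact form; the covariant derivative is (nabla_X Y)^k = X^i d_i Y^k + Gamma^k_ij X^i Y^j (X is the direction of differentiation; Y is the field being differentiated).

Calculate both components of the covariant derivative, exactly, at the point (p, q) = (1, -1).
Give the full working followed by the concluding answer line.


E = 5, F = 4/3, G = 13/9 at the point
E_p = 8, E_q = -16, F_p = -20/3, F_q = 4/3, G_p = -16/3, G_q = 8/3
EG - F^2 = 49/9;  g^inv = (9/49) * [[13/9, -4/3], [-4/3, 5]]
first-kind symbols [ij,l] = (1/2)(d_i g_jl + d_j g_il - d_l g_ij): [pp,p] = E_p/2 = 4, [pp,q] = F_p - E_q/2 = 4/3, [pq,p] = E_q/2 = -8, [pq,q] = G_p/2 = -8/3, [qq,p] = F_q - G_p/2 = 4, [qq,q] = G_q/2 = 4/3
Gamma^p_ij = (G*[ij,p] - F*[ij,q])/(EG - F^2), Gamma^q_ij = (E*[ij,q] - F*[ij,p])/(EG - F^2)
Gamma_ppp = 36/49, Gamma_ppq = -72/49, Gamma_pqq = 36/49, Gamma_qpp = 12/49, Gamma_qpq = -24/49, Gamma_qqq = 12/49
X = (2, -3), Y = (1, 1/2) at the point

Answer: (nabla_X Y)^p = 162/49, (nabla_X Y)^q = -137/98


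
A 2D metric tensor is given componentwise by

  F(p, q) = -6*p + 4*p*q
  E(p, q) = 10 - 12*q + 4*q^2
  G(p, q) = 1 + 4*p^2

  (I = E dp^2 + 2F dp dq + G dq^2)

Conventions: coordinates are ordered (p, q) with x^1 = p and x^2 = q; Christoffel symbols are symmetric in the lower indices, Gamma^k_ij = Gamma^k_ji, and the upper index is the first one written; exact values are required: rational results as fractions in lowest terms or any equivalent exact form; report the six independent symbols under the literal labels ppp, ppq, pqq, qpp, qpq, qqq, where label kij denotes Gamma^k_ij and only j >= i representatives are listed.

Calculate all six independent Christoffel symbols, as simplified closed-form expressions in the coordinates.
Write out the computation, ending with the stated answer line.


E = 10 - 12*q + 4*q^2; F = -6*p + 4*p*q; G = 1 + 4*p^2
Gamma^k_ij = (1/2) g^{kl} (d_i g_jl + d_j g_il - d_l g_ij), with g^inv = (1/(EG-F^2)) [[G, -F], [-F, E]]
first partials: E_p = 0, E_q = -12 + 8*q, F_p = -6 + 4*q, F_q = 4*p, G_p = 8*p, G_q = 0
D = EG - F^2 = 10 - 12*q + 4*q^2 + 4*p^2
expanded: Gamma^p_pp = (G E_p - 2F F_p + F E_q)/(2D), Gamma^p_pq = (G E_q - F G_p)/(2D), Gamma^p_qq = (2G F_q - G G_p - F G_q)/(2D), Gamma^q_pp = (2E F_p - E E_q - F E_p)/(2D), Gamma^q_pq = (E G_p - F E_q)/(2D), Gamma^q_qq = (E G_q - 2F F_q + F G_p)/(2D); substitute and cancel common factors

Answer: Gamma_ppp = 0, Gamma_ppq = (2*q - 3)/(2*p^2 + 2*q^2 - 6*q + 5), Gamma_pqq = 0, Gamma_qpp = 0, Gamma_qpq = 2*p/(2*p^2 + 2*q^2 - 6*q + 5), Gamma_qqq = 0


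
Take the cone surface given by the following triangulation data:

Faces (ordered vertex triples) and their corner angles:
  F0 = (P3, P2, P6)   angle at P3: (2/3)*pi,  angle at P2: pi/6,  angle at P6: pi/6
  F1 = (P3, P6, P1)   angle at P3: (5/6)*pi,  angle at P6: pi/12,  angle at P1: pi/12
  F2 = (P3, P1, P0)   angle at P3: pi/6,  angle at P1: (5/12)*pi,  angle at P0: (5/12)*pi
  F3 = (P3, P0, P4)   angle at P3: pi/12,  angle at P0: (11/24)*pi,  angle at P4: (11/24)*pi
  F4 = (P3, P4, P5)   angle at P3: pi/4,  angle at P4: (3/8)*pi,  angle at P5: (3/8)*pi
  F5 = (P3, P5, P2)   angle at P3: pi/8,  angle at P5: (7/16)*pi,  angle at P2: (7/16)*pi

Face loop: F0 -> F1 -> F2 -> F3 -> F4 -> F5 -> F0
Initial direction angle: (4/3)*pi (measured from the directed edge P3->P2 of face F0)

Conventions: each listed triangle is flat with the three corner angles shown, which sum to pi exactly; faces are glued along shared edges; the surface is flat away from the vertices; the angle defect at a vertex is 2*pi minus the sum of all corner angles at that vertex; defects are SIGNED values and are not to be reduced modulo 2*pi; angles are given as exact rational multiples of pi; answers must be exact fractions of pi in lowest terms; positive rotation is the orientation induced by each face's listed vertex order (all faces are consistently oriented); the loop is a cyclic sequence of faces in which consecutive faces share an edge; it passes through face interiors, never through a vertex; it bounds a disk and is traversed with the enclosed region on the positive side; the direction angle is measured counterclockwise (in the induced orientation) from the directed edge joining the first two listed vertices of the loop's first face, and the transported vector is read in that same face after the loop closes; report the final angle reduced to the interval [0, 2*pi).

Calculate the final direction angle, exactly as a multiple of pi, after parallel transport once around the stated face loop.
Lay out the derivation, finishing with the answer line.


enclosed vertex P3: corner angles sum to (17/8)*pi, defect = 2*pi - (17/8)*pi = -pi/8
summing the enclosed defects onto the initial angle, mod 2*pi in the induced orientation:
final angle = (4/3)*pi - pi/8 = (29/24)*pi (mod 2*pi)

Answer: final direction angle = (29/24)*pi


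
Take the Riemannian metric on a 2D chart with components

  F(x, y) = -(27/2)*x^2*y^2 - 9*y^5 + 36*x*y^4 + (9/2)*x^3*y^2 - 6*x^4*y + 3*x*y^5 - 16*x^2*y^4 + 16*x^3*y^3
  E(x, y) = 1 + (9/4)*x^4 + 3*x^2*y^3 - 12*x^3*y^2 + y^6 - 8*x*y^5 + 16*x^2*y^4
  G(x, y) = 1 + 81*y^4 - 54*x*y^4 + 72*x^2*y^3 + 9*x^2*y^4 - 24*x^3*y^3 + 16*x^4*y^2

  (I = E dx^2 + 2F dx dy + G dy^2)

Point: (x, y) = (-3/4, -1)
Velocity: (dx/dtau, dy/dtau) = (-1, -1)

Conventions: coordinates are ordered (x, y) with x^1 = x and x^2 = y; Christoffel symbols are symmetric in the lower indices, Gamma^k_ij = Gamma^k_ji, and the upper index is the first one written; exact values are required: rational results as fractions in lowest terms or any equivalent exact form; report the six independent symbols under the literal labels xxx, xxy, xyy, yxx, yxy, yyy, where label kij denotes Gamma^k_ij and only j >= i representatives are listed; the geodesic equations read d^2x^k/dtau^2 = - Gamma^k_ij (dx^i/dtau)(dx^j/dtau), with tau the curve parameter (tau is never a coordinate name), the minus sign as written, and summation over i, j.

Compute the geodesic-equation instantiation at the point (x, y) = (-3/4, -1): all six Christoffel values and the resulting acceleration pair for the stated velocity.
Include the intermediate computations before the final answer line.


E = 9305/1024, F = -819/32, G = 82 at the point
E_x = -2275/64, E_y = -273/16, F_x = 1527/32, F_y = 10827/128, G_x = 54, G_y = -729/2
EG - F^2 = 92249/1024;  g^inv = (1024/92249) * [[82, 819/32], [819/32, 9305/1024]]
first-kind symbols [ij,l] = (1/2)(d_i g_jl + d_j g_il - d_l g_ij): [xx,x] = E_x/2 = -2275/128, [xx,y] = F_x - E_y/2 = 225/4, [xy,x] = E_y/2 = -273/32, [xy,y] = G_x/2 = 27, [yy,x] = F_y - G_x/2 = 7371/128, [yy,y] = G_y/2 = -729/4
Gamma^x_ij = (G*[ij,x] - F*[ij,y])/(EG - F^2), Gamma^y_ij = (E*[ij,y] - F*[ij,x])/(EG - F^2)
Gamma_xxx = -18200/92249, Gamma_xxy = -8736/92249, Gamma_xyy = 58968/92249, Gamma_yxx = 57600/92249, Gamma_yxy = 27648/92249, Gamma_yyy = -186624/92249
d^2x/dtau^2 = -(Gamma_xxx*(-1)^2 + 2*Gamma_xxy*(-1)*(-1) + Gamma_xyy*(-1)^2) = -23296/92249
d^2y/dtau^2 = -(Gamma_yxx*(-1)^2 + 2*Gamma_yxy*(-1)*(-1) + Gamma_yyy*(-1)^2) = 73728/92249

Answer: Gamma_xxx = -18200/92249, Gamma_xxy = -8736/92249, Gamma_xyy = 58968/92249, Gamma_yxx = 57600/92249, Gamma_yxy = 27648/92249, Gamma_yyy = -186624/92249; accelerations (d^2x/dtau^2, d^2y/dtau^2) = (-23296/92249, 73728/92249)


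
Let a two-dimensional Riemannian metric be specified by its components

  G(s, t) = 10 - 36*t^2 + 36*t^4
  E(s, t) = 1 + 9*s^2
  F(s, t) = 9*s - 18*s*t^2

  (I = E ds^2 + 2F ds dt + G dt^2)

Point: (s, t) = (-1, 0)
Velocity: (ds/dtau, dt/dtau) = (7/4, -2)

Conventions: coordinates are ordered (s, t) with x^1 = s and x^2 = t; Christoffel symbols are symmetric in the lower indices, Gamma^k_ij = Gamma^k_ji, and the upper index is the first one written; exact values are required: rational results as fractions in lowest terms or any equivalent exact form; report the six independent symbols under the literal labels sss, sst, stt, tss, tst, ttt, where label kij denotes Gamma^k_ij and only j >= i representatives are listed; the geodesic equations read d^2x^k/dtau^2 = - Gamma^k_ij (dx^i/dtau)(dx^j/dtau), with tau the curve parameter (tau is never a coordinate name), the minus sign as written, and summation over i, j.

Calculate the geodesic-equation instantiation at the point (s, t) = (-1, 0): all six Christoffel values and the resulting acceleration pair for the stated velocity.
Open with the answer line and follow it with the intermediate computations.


Answer: Gamma_sss = -9/19, Gamma_sst = 0, Gamma_stt = 0, Gamma_tss = 9/19, Gamma_tst = 0, Gamma_ttt = 0; accelerations (d^2s/dtau^2, d^2t/dtau^2) = (441/304, -441/304)

E = 10, F = -9, G = 10 at the point
E_s = -18, E_t = 0, F_s = 9, F_t = 0, G_s = 0, G_t = 0
EG - F^2 = 19;  g^inv = (1/19) * [[10, 9], [9, 10]]
first-kind symbols [ij,l] = (1/2)(d_i g_jl + d_j g_il - d_l g_ij): [ss,s] = E_s/2 = -9, [ss,t] = F_s - E_t/2 = 9, [st,s] = E_t/2 = 0, [st,t] = G_s/2 = 0, [tt,s] = F_t - G_s/2 = 0, [tt,t] = G_t/2 = 0
Gamma^s_ij = (G*[ij,s] - F*[ij,t])/(EG - F^2), Gamma^t_ij = (E*[ij,t] - F*[ij,s])/(EG - F^2)
Gamma_sss = -9/19, Gamma_sst = 0, Gamma_stt = 0, Gamma_tss = 9/19, Gamma_tst = 0, Gamma_ttt = 0
d^2s/dtau^2 = -(Gamma_sss*(7/4)^2 + 2*Gamma_sst*(7/4)*(-2) + Gamma_stt*(-2)^2) = 441/304
d^2t/dtau^2 = -(Gamma_tss*(7/4)^2 + 2*Gamma_tst*(7/4)*(-2) + Gamma_ttt*(-2)^2) = -441/304


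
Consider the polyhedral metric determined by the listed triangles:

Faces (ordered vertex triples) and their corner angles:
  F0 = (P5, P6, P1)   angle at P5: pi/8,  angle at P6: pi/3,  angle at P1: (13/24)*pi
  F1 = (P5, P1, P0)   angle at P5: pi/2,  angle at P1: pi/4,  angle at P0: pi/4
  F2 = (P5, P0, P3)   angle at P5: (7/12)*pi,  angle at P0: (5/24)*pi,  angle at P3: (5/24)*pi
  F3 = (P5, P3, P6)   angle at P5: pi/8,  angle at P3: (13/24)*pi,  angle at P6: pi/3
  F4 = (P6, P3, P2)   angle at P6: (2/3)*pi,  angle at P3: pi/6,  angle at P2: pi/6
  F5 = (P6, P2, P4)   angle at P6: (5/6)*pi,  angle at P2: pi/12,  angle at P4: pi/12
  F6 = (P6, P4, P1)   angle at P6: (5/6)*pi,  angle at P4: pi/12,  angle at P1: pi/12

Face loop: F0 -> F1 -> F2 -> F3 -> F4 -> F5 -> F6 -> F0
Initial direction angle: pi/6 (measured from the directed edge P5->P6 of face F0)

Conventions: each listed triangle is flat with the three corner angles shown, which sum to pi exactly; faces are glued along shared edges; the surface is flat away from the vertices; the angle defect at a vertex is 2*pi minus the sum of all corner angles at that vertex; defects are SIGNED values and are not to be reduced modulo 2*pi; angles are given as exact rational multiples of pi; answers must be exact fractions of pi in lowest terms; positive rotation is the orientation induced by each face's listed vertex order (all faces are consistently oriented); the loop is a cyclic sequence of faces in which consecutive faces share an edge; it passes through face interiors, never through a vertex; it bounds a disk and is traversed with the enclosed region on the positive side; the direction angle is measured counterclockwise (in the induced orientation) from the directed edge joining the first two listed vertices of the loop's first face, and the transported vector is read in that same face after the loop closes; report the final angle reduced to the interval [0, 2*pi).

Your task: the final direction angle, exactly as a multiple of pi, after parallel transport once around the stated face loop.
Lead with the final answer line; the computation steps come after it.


Answer: final direction angle = (11/6)*pi

enclosed vertex P5: corner angles sum to (4/3)*pi, defect = 2*pi - (4/3)*pi = (2/3)*pi
enclosed vertex P6: corner angles sum to 3*pi, defect = 2*pi - 3*pi = -pi
the final direction is the initial angle plus the enclosed defects, taken mod 2*pi in the induced orientation
final angle = pi/6 - pi/3 = (11/6)*pi (mod 2*pi)


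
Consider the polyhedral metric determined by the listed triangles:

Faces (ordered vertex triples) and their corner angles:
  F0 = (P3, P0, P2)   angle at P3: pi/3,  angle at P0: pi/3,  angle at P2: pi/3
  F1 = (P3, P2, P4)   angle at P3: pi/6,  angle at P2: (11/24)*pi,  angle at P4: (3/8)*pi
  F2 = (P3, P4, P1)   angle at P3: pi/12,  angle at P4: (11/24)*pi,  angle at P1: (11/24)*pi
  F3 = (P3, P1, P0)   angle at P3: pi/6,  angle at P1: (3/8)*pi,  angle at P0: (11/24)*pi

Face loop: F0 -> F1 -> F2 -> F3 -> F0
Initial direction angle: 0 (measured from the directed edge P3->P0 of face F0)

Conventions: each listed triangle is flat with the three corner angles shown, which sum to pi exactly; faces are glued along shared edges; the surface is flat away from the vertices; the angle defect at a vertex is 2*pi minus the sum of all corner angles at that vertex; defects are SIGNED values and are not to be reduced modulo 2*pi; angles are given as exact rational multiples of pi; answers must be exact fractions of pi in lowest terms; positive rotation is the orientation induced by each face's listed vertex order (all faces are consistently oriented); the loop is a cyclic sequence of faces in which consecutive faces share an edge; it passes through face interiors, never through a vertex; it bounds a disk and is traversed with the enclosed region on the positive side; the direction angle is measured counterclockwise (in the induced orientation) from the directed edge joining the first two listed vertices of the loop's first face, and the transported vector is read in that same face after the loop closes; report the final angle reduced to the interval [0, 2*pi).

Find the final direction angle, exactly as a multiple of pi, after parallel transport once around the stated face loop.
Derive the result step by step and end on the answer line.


enclosed vertex P3: corner angles sum to (3/4)*pi, defect = 2*pi - (3/4)*pi = (5/4)*pi
transport around the loop rotates by the sum of enclosed defects; add to the initial angle mod 2*pi
final angle = 0 + (5/4)*pi = (5/4)*pi (mod 2*pi)

Answer: final direction angle = (5/4)*pi


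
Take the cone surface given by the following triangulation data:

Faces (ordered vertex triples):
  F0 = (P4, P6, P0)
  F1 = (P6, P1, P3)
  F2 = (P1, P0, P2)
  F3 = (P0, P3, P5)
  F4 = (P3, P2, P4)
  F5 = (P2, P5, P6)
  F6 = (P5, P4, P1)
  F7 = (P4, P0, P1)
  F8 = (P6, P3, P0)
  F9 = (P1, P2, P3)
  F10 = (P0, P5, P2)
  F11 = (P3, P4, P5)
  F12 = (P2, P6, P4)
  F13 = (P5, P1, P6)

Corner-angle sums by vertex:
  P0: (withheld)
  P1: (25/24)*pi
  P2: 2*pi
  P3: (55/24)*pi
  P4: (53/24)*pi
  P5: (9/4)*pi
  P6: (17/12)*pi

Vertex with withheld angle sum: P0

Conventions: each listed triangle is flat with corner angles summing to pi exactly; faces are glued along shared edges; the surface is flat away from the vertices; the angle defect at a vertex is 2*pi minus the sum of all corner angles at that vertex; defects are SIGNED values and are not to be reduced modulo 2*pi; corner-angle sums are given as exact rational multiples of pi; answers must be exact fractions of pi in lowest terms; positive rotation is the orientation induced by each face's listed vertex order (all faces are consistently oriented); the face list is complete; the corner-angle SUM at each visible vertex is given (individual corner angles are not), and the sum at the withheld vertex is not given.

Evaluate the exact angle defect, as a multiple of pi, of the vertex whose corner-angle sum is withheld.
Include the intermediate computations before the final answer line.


V = 7, E = 21, F = 14; chi = V - E + F = 0
Gauss-Bonnet: total defect = 2*pi*chi = 0; visible defects sum to (19/24)*pi

Answer: defect(P0) = (-19/24)*pi


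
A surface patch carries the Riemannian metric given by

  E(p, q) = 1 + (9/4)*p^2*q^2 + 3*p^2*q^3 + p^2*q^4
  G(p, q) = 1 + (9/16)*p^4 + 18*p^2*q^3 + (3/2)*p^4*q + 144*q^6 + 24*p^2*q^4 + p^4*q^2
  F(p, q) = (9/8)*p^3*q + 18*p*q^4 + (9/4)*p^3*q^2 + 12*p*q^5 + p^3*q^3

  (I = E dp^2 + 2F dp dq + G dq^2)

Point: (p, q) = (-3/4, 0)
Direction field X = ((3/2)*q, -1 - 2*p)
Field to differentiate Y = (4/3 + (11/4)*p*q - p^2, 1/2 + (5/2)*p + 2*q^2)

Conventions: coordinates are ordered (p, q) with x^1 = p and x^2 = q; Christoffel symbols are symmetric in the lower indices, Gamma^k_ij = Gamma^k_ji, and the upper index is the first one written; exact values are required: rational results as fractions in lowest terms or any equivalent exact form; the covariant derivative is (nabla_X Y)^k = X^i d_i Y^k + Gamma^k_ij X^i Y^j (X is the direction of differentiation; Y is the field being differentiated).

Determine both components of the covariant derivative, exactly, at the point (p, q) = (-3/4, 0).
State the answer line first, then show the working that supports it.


Answer: (nabla_X Y)^p = -33/32, (nabla_X Y)^q = -567/1930

E = 1, F = 0, G = 4825/4096 at the point
E_p = 0, E_q = 0, F_p = 0, F_q = -243/512, G_p = -243/256, G_q = 243/512
EG - F^2 = 4825/4096;  g^inv = (4096/4825) * [[4825/4096, 0], [0, 1]]
first-kind symbols [ij,l] = (1/2)(d_i g_jl + d_j g_il - d_l g_ij): [pp,p] = E_p/2 = 0, [pp,q] = F_p - E_q/2 = 0, [pq,p] = E_q/2 = 0, [pq,q] = G_p/2 = -243/512, [qq,p] = F_q - G_p/2 = 0, [qq,q] = G_q/2 = 243/1024
Gamma^p_ij = (G*[ij,p] - F*[ij,q])/(EG - F^2), Gamma^q_ij = (E*[ij,q] - F*[ij,p])/(EG - F^2)
Gamma_ppp = 0, Gamma_ppq = 0, Gamma_pqq = 0, Gamma_qpp = 0, Gamma_qpq = -1944/4825, Gamma_qqq = 972/4825
X = (0, 1/2), Y = (37/48, -11/8) at the point


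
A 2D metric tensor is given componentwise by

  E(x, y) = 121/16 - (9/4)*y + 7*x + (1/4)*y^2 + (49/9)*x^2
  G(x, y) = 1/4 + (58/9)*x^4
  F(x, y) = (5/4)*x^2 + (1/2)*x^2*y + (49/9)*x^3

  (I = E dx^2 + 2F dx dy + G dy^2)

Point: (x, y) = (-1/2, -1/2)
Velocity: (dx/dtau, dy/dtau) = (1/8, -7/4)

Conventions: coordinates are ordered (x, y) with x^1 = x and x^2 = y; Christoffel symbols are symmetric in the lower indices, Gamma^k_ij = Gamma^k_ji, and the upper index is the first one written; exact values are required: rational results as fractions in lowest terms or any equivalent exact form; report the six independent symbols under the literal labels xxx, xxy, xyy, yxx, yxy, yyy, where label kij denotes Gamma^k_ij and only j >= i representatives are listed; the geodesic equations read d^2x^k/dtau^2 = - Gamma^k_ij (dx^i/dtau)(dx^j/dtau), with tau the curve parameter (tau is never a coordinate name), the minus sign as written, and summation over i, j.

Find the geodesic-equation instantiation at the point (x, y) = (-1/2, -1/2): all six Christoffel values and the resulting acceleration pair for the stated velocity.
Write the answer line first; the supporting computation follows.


Answer: Gamma_xxx = 12304/21411, Gamma_xxy = -602/1647, Gamma_xyy = 5875/21411, Gamma_yxx = 150248/21411, Gamma_yxy = -4462/1647, Gamma_yyy = 3875/21411; accelerations (d^2x/dtau^2, d^2y/dtau^2) = (-345733/342576, -633479/342576)

E = 119/18, F = -31/72, G = 47/72 at the point
E_x = 14/9, E_y = -5/2, F_x = 37/12, F_y = 1/8, G_x = -29/9, G_y = 0
EG - F^2 = 793/192;  g^inv = (192/793) * [[47/72, 31/72], [31/72, 119/18]]
first-kind symbols [ij,l] = (1/2)(d_i g_jl + d_j g_il - d_l g_ij): [xx,x] = E_x/2 = 7/9, [xx,y] = F_x - E_y/2 = 13/3, [xy,x] = E_y/2 = -5/4, [xy,y] = G_x/2 = -29/18, [yy,x] = F_y - G_x/2 = 125/72, [yy,y] = G_y/2 = 0
Gamma^x_ij = (G*[ij,x] - F*[ij,y])/(EG - F^2), Gamma^y_ij = (E*[ij,y] - F*[ij,x])/(EG - F^2)
Gamma_xxx = 12304/21411, Gamma_xxy = -602/1647, Gamma_xyy = 5875/21411, Gamma_yxx = 150248/21411, Gamma_yxy = -4462/1647, Gamma_yyy = 3875/21411
d^2x/dtau^2 = -(Gamma_xxx*(1/8)^2 + 2*Gamma_xxy*(1/8)*(-7/4) + Gamma_xyy*(-7/4)^2) = -345733/342576
d^2y/dtau^2 = -(Gamma_yxx*(1/8)^2 + 2*Gamma_yxy*(1/8)*(-7/4) + Gamma_yyy*(-7/4)^2) = -633479/342576


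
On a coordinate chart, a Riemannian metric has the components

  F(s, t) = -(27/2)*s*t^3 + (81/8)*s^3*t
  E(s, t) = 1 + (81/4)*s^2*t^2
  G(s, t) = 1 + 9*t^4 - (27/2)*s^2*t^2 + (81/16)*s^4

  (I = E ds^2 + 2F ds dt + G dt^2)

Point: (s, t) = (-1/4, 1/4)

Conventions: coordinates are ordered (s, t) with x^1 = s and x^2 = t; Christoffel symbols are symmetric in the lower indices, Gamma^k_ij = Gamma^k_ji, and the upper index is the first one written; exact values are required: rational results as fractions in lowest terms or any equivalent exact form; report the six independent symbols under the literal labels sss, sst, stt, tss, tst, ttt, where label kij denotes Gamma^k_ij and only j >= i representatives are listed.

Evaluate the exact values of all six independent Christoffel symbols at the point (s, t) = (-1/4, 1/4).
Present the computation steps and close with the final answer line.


E = 1105/1024, F = 27/2048, G = 4105/4096 at the point
E_s = -81/128, E_t = 81/128, F_s = 135/512, F_t = 243/512, G_s = 27/256, G_t = 9/64
EG - F^2 = 4429/4096;  g^inv = (4096/4429) * [[4105/4096, -27/2048], [-27/2048, 1105/1024]]
first-kind symbols [ij,l] = (1/2)(d_i g_jl + d_j g_il - d_l g_ij): [ss,s] = E_s/2 = -81/256, [ss,t] = F_s - E_t/2 = -27/512, [st,s] = E_t/2 = 81/256, [st,t] = G_s/2 = 27/512, [tt,s] = F_t - G_s/2 = 27/64, [tt,t] = G_t/2 = 9/128
Gamma^s_ij = (G*[ij,s] - F*[ij,t])/(EG - F^2), Gamma^t_ij = (E*[ij,t] - F*[ij,s])/(EG - F^2)

Answer: Gamma_sss = -1296/4429, Gamma_sst = 1296/4429, Gamma_stt = 1728/4429, Gamma_tss = -216/4429, Gamma_tst = 216/4429, Gamma_ttt = 288/4429


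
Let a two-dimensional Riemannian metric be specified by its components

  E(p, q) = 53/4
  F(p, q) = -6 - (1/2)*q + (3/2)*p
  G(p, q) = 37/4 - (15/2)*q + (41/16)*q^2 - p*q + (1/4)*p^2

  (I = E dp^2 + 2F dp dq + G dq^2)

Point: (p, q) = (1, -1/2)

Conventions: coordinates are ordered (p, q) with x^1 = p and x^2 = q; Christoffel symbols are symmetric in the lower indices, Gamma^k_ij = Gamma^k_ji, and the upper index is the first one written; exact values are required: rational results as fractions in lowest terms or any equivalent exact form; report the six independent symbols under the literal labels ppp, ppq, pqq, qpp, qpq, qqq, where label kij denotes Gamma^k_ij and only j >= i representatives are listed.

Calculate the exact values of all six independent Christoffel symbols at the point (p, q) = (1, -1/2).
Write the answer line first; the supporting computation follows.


Answer: Gamma_ppp = 1632/44189, Gamma_ppq = 544/44189, Gamma_pqq = -9702/44189, Gamma_qpp = 5088/44189, Gamma_qpq = 1696/44189, Gamma_qqq = -19850/44189

E = 53/4, F = -17/4, G = 921/64 at the point
E_p = 0, E_q = 0, F_p = 3/2, F_q = -1/2, G_p = 1, G_q = -177/16
EG - F^2 = 44189/256;  g^inv = (256/44189) * [[921/64, 17/4], [17/4, 53/4]]
first-kind symbols [ij,l] = (1/2)(d_i g_jl + d_j g_il - d_l g_ij): [pp,p] = E_p/2 = 0, [pp,q] = F_p - E_q/2 = 3/2, [pq,p] = E_q/2 = 0, [pq,q] = G_p/2 = 1/2, [qq,p] = F_q - G_p/2 = -1, [qq,q] = G_q/2 = -177/32
Gamma^p_ij = (G*[ij,p] - F*[ij,q])/(EG - F^2), Gamma^q_ij = (E*[ij,q] - F*[ij,p])/(EG - F^2)


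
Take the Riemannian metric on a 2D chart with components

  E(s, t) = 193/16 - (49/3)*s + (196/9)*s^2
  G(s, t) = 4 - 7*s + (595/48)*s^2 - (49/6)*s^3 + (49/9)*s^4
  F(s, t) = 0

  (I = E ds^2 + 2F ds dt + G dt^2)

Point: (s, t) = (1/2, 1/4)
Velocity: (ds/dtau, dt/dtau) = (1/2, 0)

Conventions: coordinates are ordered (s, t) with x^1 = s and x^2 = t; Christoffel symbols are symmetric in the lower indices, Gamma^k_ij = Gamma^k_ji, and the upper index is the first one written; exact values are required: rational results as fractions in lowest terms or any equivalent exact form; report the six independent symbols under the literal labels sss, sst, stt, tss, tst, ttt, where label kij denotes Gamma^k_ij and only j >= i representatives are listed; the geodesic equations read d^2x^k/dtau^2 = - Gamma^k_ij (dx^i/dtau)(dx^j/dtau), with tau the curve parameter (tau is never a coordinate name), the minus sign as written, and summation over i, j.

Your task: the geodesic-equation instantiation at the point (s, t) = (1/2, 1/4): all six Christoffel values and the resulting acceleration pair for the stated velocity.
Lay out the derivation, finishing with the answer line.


E = 1345/144, F = 0, G = 1681/576 at the point
E_s = 49/9, E_t = 0, F_s = 0, F_t = 0, G_s = 287/144, G_t = 0
EG - F^2 = 2260945/82944;  g^inv = (82944/2260945) * [[1681/576, 0], [0, 1345/144]]
first-kind symbols [ij,l] = (1/2)(d_i g_jl + d_j g_il - d_l g_ij): [ss,s] = E_s/2 = 49/18, [ss,t] = F_s - E_t/2 = 0, [st,s] = E_t/2 = 0, [st,t] = G_s/2 = 287/288, [tt,s] = F_t - G_s/2 = -287/288, [tt,t] = G_t/2 = 0
Gamma^s_ij = (G*[ij,s] - F*[ij,t])/(EG - F^2), Gamma^t_ij = (E*[ij,t] - F*[ij,s])/(EG - F^2)
Gamma_sss = 392/1345, Gamma_sst = 0, Gamma_stt = -287/2690, Gamma_tss = 0, Gamma_tst = 14/41, Gamma_ttt = 0
d^2s/dtau^2 = -(Gamma_sss*(1/2)^2 + 2*Gamma_sst*(1/2)*(0) + Gamma_stt*(0)^2) = -98/1345
d^2t/dtau^2 = -(Gamma_tss*(1/2)^2 + 2*Gamma_tst*(1/2)*(0) + Gamma_ttt*(0)^2) = 0

Answer: Gamma_sss = 392/1345, Gamma_sst = 0, Gamma_stt = -287/2690, Gamma_tss = 0, Gamma_tst = 14/41, Gamma_ttt = 0; accelerations (d^2s/dtau^2, d^2t/dtau^2) = (-98/1345, 0)


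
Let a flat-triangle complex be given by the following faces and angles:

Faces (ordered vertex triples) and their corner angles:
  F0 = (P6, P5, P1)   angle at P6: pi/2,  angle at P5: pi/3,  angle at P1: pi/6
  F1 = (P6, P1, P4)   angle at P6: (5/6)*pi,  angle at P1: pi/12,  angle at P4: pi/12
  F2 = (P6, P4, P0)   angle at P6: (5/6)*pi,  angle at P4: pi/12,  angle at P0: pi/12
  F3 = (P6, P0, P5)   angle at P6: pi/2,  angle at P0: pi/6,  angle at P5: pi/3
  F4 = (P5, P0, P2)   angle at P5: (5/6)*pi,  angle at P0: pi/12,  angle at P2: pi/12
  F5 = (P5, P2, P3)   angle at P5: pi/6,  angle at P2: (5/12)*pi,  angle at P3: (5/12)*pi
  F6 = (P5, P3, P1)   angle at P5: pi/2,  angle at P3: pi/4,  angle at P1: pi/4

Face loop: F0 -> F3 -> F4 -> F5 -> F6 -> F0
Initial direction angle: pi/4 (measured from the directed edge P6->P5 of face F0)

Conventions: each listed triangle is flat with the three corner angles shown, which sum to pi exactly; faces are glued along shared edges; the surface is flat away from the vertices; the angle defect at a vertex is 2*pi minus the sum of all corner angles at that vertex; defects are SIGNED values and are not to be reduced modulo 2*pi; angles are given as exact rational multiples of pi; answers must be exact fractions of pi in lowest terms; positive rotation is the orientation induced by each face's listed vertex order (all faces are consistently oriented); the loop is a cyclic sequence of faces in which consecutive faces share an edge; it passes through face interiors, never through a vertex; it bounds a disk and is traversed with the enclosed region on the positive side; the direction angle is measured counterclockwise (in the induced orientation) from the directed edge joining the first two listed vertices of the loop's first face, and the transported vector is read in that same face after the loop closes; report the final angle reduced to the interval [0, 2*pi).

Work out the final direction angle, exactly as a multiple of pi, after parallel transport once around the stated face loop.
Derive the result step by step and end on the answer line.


enclosed vertex P5: corner angles sum to (13/6)*pi, defect = 2*pi - (13/6)*pi = -pi/6
summing the enclosed defects onto the initial angle, mod 2*pi in the induced orientation:
final angle = pi/4 - pi/6 = pi/12 (mod 2*pi)

Answer: final direction angle = pi/12


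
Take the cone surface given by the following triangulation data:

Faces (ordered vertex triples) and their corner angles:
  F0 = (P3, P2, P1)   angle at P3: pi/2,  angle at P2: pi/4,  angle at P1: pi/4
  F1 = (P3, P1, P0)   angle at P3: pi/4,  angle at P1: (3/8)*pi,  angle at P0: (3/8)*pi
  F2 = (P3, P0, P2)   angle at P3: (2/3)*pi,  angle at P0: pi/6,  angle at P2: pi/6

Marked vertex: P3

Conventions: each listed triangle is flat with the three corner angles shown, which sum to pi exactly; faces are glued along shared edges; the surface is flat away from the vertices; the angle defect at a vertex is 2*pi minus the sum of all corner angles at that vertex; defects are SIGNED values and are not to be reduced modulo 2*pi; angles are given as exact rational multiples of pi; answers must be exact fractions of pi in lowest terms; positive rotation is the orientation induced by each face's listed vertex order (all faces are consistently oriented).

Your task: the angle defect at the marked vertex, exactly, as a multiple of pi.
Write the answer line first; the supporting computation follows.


Answer: defect(P3) = (7/12)*pi

Sum of corner angles at P3: (17/12)*pi
defect = 2*pi - (17/12)*pi


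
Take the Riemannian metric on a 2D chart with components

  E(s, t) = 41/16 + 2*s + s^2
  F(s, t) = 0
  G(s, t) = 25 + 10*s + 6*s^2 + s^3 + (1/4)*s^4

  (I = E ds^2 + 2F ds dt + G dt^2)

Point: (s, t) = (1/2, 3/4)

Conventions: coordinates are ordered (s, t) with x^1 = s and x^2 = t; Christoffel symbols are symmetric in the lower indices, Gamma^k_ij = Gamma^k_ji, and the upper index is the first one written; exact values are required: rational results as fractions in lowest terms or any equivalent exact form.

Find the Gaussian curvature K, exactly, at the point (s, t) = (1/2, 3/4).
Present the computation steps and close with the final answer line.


E = 61/16, F = 0, G = 2025/64, EG - F^2 = 123525/1024 at the point
E_s = 3, E_t = 0, F_s = 0, F_t = 0, G_s = 135/8, G_t = 0
E_tt = 0, F_st = 0, G_ss = 63/4
Apply the Brioschi formula K = (det M1 - det M2)/(EG - F^2)^2 over the derivative matrices of E, F, G.
M1 = [[-E_tt/2 + F_st - G_ss/2, E_s/2, F_s - E_t/2], [F_t - G_s/2, E, F], [G_t/2, F, G]] = [[-63/8, 3/2, 0], [-135/16, 61/16, 0], [0, 0, 2025/64]]; det M1 = -4501575/8192
M2 = [[0, E_t/2, G_s/2], [E_t/2, E, F], [G_s/2, F, G]] = [[0, 0, 135/16], [0, 61/16, 0], [135/16, 0, 2025/64]]; det M2 = -1111725/4096
det M1 - det M2 = -2278125/8192; K = -2278125/8192 / (123525/1024)^2 = -640/33489

Answer: K = -640/33489


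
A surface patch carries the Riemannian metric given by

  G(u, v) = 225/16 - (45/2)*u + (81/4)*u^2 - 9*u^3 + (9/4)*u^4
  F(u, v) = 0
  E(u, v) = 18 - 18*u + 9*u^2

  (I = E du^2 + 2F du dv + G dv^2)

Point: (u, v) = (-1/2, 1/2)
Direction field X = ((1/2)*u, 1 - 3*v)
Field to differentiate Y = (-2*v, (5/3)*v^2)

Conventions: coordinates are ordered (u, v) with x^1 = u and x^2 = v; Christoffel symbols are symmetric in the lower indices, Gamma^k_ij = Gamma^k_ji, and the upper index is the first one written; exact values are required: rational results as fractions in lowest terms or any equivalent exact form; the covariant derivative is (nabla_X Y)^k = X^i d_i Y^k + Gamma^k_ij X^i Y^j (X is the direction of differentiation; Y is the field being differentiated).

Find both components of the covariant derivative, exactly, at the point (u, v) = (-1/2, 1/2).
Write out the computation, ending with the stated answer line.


E = 117/4, F = 0, G = 2025/64 at the point
E_u = -27, E_v = 0, F_u = 0, F_v = 0, G_u = -405/8, G_v = 0
EG - F^2 = 236925/256;  g^inv = (256/236925) * [[2025/64, 0], [0, 117/4]]
first-kind symbols [ij,l] = (1/2)(d_i g_jl + d_j g_il - d_l g_ij): [uu,u] = E_u/2 = -27/2, [uu,v] = F_u - E_v/2 = 0, [uv,u] = E_v/2 = 0, [uv,v] = G_u/2 = -405/16, [vv,u] = F_v - G_u/2 = 405/16, [vv,v] = G_v/2 = 0
Gamma^u_ij = (G*[ij,u] - F*[ij,v])/(EG - F^2), Gamma^v_ij = (E*[ij,v] - F*[ij,u])/(EG - F^2)
Gamma_uuu = -6/13, Gamma_uuv = 0, Gamma_uvv = 45/52, Gamma_vuu = 0, Gamma_vuv = -4/5, Gamma_vvv = 0
X = (-1/4, -1/2), Y = (-1, 5/12) at the point

Answer: (nabla_X Y)^u = 293/416, (nabla_X Y)^v = -23/20


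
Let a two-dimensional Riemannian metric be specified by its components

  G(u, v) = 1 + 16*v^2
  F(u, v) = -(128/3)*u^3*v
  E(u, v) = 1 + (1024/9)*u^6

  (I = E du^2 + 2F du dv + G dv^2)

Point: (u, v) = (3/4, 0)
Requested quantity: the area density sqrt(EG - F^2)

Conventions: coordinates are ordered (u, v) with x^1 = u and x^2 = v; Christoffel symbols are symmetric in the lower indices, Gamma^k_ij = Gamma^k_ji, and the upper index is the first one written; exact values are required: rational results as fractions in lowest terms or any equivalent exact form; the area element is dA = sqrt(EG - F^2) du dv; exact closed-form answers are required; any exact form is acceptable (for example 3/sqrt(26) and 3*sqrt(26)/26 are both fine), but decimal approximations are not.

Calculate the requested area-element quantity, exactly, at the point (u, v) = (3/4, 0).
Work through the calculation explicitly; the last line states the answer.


E = 85/4, F = 0, G = 1; EG - F^2 = 85/4

Answer: sqrt(EG - F^2) = sqrt(85)/2


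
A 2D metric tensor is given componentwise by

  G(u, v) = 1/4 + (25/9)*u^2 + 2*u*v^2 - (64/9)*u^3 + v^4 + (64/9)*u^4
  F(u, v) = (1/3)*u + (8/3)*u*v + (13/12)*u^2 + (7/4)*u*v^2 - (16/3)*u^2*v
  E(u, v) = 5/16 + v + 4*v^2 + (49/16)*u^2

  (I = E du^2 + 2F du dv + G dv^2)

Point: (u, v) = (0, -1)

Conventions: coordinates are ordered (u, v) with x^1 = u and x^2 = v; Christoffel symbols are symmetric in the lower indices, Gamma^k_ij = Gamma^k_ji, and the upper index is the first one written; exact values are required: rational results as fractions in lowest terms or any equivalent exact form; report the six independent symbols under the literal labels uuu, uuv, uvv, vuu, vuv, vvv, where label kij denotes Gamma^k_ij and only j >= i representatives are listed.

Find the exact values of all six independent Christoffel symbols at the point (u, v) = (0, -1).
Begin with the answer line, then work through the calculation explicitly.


Answer: Gamma_uuu = 0, Gamma_uuv = -56/53, Gamma_uvv = -16/53, Gamma_vuu = 7/3, Gamma_vuv = 4/5, Gamma_vvv = -8/5

E = 53/16, F = 0, G = 5/4 at the point
E_u = 0, E_v = -7, F_u = -7/12, F_v = 0, G_u = 2, G_v = -4
EG - F^2 = 265/64;  g^inv = (64/265) * [[5/4, 0], [0, 53/16]]
first-kind symbols [ij,l] = (1/2)(d_i g_jl + d_j g_il - d_l g_ij): [uu,u] = E_u/2 = 0, [uu,v] = F_u - E_v/2 = 35/12, [uv,u] = E_v/2 = -7/2, [uv,v] = G_u/2 = 1, [vv,u] = F_v - G_u/2 = -1, [vv,v] = G_v/2 = -2
Gamma^u_ij = (G*[ij,u] - F*[ij,v])/(EG - F^2), Gamma^v_ij = (E*[ij,v] - F*[ij,u])/(EG - F^2)
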